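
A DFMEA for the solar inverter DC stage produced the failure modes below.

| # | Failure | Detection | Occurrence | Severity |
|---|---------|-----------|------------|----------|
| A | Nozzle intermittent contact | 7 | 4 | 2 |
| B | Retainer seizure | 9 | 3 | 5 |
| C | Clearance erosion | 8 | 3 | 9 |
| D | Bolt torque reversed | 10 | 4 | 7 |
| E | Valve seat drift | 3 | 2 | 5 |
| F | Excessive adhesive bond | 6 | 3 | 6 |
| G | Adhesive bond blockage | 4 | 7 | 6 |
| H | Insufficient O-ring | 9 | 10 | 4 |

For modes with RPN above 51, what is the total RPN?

RPN = Severity × Occurrence × Detection:
  A: 2 × 4 × 7 = 56
  B: 5 × 3 × 9 = 135
  C: 9 × 3 × 8 = 216
  D: 7 × 4 × 10 = 280
  E: 5 × 2 × 3 = 30
  F: 6 × 3 × 6 = 108
  G: 6 × 7 × 4 = 168
  H: 4 × 10 × 9 = 360
RPN > 51: A (56), B (135), C (216), D (280), F (108), G (168), H (360).
Sum: 56 + 135 + 216 + 280 + 108 + 168 + 360 = 1323.

1323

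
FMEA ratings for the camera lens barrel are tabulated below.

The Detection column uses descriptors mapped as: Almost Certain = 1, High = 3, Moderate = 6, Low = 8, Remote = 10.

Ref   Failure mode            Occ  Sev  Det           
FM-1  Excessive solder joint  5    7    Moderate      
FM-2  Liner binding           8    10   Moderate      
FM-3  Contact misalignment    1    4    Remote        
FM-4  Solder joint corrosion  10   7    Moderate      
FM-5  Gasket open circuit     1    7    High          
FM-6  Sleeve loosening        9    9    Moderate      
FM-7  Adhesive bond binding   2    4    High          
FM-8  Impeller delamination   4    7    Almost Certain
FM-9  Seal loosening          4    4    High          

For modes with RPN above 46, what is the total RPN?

1644

RPN = Severity × Occurrence × Detection:
  FM-1: 7 × 5 × 6 = 210
  FM-2: 10 × 8 × 6 = 480
  FM-3: 4 × 1 × 10 = 40
  FM-4: 7 × 10 × 6 = 420
  FM-5: 7 × 1 × 3 = 21
  FM-6: 9 × 9 × 6 = 486
  FM-7: 4 × 2 × 3 = 24
  FM-8: 7 × 4 × 1 = 28
  FM-9: 4 × 4 × 3 = 48
RPN > 46: FM-1 (210), FM-2 (480), FM-4 (420), FM-6 (486), FM-9 (48).
Sum: 210 + 480 + 420 + 486 + 48 = 1644.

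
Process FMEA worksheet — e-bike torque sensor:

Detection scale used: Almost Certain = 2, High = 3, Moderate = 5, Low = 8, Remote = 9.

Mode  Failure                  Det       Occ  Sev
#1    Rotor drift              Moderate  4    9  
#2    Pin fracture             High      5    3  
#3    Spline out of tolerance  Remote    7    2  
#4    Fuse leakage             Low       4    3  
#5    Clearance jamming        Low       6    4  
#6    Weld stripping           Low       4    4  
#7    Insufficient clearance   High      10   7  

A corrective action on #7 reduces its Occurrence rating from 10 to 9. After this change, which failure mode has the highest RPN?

RPN = Severity × Occurrence × Detection:
  #1: 9 × 4 × 5 = 180
  #2: 3 × 5 × 3 = 45
  #3: 2 × 7 × 9 = 126
  #4: 3 × 4 × 8 = 96
  #5: 4 × 6 × 8 = 192
  #6: 4 × 4 × 8 = 128
  #7: 7 × 10 × 3 = 210
After action: #7 → 7 × 9 × 3 = 189.
Revised RPNs: #5=192, #7=189, #1=180, #6=128, #3=126, #4=96, #2=45.
Highest is now #5 (192).

#5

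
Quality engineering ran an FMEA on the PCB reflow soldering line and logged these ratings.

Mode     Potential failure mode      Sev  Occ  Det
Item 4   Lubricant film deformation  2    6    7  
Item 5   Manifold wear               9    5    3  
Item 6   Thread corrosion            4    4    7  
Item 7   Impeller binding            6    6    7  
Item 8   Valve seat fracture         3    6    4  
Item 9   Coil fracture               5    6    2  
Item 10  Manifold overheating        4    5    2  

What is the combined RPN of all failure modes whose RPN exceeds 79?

583

RPN = Severity × Occurrence × Detection:
  Item 4: 2 × 6 × 7 = 84
  Item 5: 9 × 5 × 3 = 135
  Item 6: 4 × 4 × 7 = 112
  Item 7: 6 × 6 × 7 = 252
  Item 8: 3 × 6 × 4 = 72
  Item 9: 5 × 6 × 2 = 60
  Item 10: 4 × 5 × 2 = 40
RPN > 79: Item 4 (84), Item 5 (135), Item 6 (112), Item 7 (252).
Sum: 84 + 135 + 112 + 252 = 583.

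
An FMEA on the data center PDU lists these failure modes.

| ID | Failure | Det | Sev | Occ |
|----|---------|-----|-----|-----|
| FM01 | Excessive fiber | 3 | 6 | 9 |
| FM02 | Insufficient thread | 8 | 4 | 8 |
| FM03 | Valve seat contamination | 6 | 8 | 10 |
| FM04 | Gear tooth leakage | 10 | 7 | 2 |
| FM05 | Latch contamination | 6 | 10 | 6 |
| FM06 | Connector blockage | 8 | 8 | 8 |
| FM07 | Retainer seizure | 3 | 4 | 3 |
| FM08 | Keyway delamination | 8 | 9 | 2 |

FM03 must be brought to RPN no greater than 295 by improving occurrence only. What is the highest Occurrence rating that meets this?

6

FM03: S=8, O=10, D=6 → current RPN = 480.
Fixed product = 48. Need 48 × O ≤ 295, so O ≤ 295/48 = 6.15.
Maximum integer Occurrence rating = 6 (gives RPN 288; O=7 would give 336 > 295).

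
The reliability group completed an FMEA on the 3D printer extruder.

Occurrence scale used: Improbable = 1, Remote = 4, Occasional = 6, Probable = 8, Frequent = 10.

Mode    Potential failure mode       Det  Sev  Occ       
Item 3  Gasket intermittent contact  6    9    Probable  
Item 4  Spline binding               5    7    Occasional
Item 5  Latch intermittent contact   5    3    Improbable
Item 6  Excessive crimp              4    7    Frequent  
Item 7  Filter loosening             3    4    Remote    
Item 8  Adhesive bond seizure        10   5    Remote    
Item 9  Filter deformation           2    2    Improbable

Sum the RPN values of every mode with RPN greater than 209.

RPN = Severity × Occurrence × Detection:
  Item 3: 9 × 8 × 6 = 432
  Item 4: 7 × 6 × 5 = 210
  Item 5: 3 × 1 × 5 = 15
  Item 6: 7 × 10 × 4 = 280
  Item 7: 4 × 4 × 3 = 48
  Item 8: 5 × 4 × 10 = 200
  Item 9: 2 × 1 × 2 = 4
RPN > 209: Item 3 (432), Item 4 (210), Item 6 (280).
Sum: 432 + 210 + 280 = 922.

922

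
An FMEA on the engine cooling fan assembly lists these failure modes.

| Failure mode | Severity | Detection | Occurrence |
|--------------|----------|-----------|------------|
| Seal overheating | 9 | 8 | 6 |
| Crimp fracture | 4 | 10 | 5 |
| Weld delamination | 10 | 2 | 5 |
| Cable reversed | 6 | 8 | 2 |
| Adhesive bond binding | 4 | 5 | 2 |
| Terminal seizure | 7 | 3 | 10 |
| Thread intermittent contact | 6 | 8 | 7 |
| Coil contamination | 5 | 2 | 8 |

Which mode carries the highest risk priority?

Seal overheating

RPN = Severity × Occurrence × Detection:
  Seal overheating: 9 × 6 × 8 = 432
  Crimp fracture: 4 × 5 × 10 = 200
  Weld delamination: 10 × 5 × 2 = 100
  Cable reversed: 6 × 2 × 8 = 96
  Adhesive bond binding: 4 × 2 × 5 = 40
  Terminal seizure: 7 × 10 × 3 = 210
  Thread intermittent contact: 6 × 7 × 8 = 336
  Coil contamination: 5 × 8 × 2 = 80
Highest RPN is 432 → Seal overheating.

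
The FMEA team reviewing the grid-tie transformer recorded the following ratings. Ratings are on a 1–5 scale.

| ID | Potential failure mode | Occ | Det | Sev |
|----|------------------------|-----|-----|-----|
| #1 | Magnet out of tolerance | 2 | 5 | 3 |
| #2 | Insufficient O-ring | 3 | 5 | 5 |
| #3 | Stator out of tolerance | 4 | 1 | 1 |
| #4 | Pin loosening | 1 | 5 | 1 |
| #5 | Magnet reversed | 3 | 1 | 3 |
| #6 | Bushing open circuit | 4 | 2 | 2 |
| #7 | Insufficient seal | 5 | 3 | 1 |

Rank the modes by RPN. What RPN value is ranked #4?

15

RPN = Severity × Occurrence × Detection:
  #1: 3 × 2 × 5 = 30
  #2: 5 × 3 × 5 = 75
  #3: 1 × 4 × 1 = 4
  #4: 1 × 1 × 5 = 5
  #5: 3 × 3 × 1 = 9
  #6: 2 × 4 × 2 = 16
  #7: 1 × 5 × 3 = 15
Sorted descending: 75, 30, 16, 15, 9, 5, 4.
The fourth-highest RPN is 15 (#7).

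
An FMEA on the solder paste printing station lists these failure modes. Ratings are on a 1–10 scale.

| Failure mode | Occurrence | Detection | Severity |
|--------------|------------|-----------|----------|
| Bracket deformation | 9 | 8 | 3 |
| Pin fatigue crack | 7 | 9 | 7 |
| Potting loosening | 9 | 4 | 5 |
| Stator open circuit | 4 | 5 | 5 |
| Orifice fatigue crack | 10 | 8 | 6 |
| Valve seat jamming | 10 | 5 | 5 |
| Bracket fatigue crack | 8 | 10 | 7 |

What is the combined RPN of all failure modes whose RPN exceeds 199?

RPN = Severity × Occurrence × Detection:
  Bracket deformation: 3 × 9 × 8 = 216
  Pin fatigue crack: 7 × 7 × 9 = 441
  Potting loosening: 5 × 9 × 4 = 180
  Stator open circuit: 5 × 4 × 5 = 100
  Orifice fatigue crack: 6 × 10 × 8 = 480
  Valve seat jamming: 5 × 10 × 5 = 250
  Bracket fatigue crack: 7 × 8 × 10 = 560
RPN > 199: Bracket deformation (216), Pin fatigue crack (441), Orifice fatigue crack (480), Valve seat jamming (250), Bracket fatigue crack (560).
Sum: 216 + 441 + 480 + 250 + 560 = 1947.

1947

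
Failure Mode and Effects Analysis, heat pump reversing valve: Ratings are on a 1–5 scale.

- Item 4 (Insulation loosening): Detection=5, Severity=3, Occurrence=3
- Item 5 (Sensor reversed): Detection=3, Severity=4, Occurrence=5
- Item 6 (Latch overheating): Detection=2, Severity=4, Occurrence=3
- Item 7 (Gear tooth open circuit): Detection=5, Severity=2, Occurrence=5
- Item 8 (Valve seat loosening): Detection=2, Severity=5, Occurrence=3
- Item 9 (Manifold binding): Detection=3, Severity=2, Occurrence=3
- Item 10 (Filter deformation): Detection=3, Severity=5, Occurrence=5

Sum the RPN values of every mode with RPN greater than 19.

RPN = Severity × Occurrence × Detection:
  Item 4: 3 × 3 × 5 = 45
  Item 5: 4 × 5 × 3 = 60
  Item 6: 4 × 3 × 2 = 24
  Item 7: 2 × 5 × 5 = 50
  Item 8: 5 × 3 × 2 = 30
  Item 9: 2 × 3 × 3 = 18
  Item 10: 5 × 5 × 3 = 75
RPN > 19: Item 4 (45), Item 5 (60), Item 6 (24), Item 7 (50), Item 8 (30), Item 10 (75).
Sum: 45 + 60 + 24 + 50 + 30 + 75 = 284.

284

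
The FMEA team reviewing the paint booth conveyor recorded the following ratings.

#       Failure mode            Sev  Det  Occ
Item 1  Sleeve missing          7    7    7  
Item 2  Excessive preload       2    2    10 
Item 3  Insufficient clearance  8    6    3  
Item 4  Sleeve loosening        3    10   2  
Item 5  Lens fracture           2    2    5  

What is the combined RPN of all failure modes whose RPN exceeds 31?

587

RPN = Severity × Occurrence × Detection:
  Item 1: 7 × 7 × 7 = 343
  Item 2: 2 × 10 × 2 = 40
  Item 3: 8 × 3 × 6 = 144
  Item 4: 3 × 2 × 10 = 60
  Item 5: 2 × 5 × 2 = 20
RPN > 31: Item 1 (343), Item 2 (40), Item 3 (144), Item 4 (60).
Sum: 343 + 40 + 144 + 60 = 587.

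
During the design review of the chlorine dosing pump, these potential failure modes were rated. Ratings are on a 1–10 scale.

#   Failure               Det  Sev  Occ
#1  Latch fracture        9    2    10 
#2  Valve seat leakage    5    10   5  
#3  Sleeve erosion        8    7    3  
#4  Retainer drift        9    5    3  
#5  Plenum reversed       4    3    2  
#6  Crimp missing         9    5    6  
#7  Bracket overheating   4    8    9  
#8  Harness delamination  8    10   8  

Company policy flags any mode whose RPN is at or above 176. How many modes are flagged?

5

RPN = Severity × Occurrence × Detection:
  #1: 2 × 10 × 9 = 180
  #2: 10 × 5 × 5 = 250
  #3: 7 × 3 × 8 = 168
  #4: 5 × 3 × 9 = 135
  #5: 3 × 2 × 4 = 24
  #6: 5 × 6 × 9 = 270
  #7: 8 × 9 × 4 = 288
  #8: 10 × 8 × 8 = 640
Modes with RPN ≥ 176: #1 (180), #2 (250), #6 (270), #7 (288), #8 (640) → 5.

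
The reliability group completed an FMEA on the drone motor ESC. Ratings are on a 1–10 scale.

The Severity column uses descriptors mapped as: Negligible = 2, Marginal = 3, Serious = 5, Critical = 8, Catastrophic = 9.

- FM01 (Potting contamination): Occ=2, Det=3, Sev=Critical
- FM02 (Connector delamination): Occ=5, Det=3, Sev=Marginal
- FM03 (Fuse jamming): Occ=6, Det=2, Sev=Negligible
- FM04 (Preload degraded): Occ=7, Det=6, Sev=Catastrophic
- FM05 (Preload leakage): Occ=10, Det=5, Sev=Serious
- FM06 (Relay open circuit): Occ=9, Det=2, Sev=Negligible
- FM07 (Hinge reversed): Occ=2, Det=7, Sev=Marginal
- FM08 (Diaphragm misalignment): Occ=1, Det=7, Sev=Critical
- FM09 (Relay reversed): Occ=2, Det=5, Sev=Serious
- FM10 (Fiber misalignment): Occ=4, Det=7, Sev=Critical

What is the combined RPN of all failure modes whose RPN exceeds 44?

1051

RPN = Severity × Occurrence × Detection:
  FM01: 8 × 2 × 3 = 48
  FM02: 3 × 5 × 3 = 45
  FM03: 2 × 6 × 2 = 24
  FM04: 9 × 7 × 6 = 378
  FM05: 5 × 10 × 5 = 250
  FM06: 2 × 9 × 2 = 36
  FM07: 3 × 2 × 7 = 42
  FM08: 8 × 1 × 7 = 56
  FM09: 5 × 2 × 5 = 50
  FM10: 8 × 4 × 7 = 224
RPN > 44: FM01 (48), FM02 (45), FM04 (378), FM05 (250), FM08 (56), FM09 (50), FM10 (224).
Sum: 48 + 45 + 378 + 250 + 56 + 50 + 224 = 1051.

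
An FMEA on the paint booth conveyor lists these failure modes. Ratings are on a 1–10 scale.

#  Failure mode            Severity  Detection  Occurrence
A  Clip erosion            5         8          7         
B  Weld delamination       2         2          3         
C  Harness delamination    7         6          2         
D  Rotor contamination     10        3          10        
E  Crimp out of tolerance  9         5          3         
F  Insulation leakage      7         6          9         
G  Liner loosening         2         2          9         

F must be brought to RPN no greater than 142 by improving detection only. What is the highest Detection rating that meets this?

2

F: S=7, O=9, D=6 → current RPN = 378.
Fixed product = 63. Need 63 × D ≤ 142, so D ≤ 142/63 = 2.25.
Maximum integer Detection rating = 2 (gives RPN 126; D=3 would give 189 > 142).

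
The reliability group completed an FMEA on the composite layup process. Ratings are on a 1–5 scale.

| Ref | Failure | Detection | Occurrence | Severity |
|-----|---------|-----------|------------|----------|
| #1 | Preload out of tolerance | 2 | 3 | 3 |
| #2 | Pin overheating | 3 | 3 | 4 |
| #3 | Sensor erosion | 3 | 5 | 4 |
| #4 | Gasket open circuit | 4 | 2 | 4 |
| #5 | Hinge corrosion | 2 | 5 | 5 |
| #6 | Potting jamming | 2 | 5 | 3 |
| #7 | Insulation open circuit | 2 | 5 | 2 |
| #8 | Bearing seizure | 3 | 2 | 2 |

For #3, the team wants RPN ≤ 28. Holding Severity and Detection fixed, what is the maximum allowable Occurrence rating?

2

#3: S=4, O=5, D=3 → current RPN = 60.
Fixed product = 12. Need 12 × O ≤ 28, so O ≤ 28/12 = 2.33.
Maximum integer Occurrence rating = 2 (gives RPN 24; O=3 would give 36 > 28).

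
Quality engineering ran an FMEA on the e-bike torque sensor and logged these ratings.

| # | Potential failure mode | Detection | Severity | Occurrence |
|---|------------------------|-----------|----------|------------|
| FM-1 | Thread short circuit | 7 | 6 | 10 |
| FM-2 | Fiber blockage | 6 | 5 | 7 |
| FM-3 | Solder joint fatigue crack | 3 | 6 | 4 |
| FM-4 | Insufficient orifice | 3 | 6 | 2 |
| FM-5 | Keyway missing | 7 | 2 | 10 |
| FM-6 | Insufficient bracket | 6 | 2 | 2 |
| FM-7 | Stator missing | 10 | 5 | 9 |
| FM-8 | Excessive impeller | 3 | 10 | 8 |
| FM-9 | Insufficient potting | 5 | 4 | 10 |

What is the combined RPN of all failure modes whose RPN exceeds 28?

RPN = Severity × Occurrence × Detection:
  FM-1: 6 × 10 × 7 = 420
  FM-2: 5 × 7 × 6 = 210
  FM-3: 6 × 4 × 3 = 72
  FM-4: 6 × 2 × 3 = 36
  FM-5: 2 × 10 × 7 = 140
  FM-6: 2 × 2 × 6 = 24
  FM-7: 5 × 9 × 10 = 450
  FM-8: 10 × 8 × 3 = 240
  FM-9: 4 × 10 × 5 = 200
RPN > 28: FM-1 (420), FM-2 (210), FM-3 (72), FM-4 (36), FM-5 (140), FM-7 (450), FM-8 (240), FM-9 (200).
Sum: 420 + 210 + 72 + 36 + 140 + 450 + 240 + 200 = 1768.

1768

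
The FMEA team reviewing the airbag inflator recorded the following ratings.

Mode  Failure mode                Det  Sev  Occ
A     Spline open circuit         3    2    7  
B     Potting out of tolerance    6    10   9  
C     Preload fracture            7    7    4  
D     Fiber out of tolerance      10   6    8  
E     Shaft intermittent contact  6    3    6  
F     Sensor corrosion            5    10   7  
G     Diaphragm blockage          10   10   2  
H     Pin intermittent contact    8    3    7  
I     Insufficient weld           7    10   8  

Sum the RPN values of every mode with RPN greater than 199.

RPN = Severity × Occurrence × Detection:
  A: 2 × 7 × 3 = 42
  B: 10 × 9 × 6 = 540
  C: 7 × 4 × 7 = 196
  D: 6 × 8 × 10 = 480
  E: 3 × 6 × 6 = 108
  F: 10 × 7 × 5 = 350
  G: 10 × 2 × 10 = 200
  H: 3 × 7 × 8 = 168
  I: 10 × 8 × 7 = 560
RPN > 199: B (540), D (480), F (350), G (200), I (560).
Sum: 540 + 480 + 350 + 200 + 560 = 2130.

2130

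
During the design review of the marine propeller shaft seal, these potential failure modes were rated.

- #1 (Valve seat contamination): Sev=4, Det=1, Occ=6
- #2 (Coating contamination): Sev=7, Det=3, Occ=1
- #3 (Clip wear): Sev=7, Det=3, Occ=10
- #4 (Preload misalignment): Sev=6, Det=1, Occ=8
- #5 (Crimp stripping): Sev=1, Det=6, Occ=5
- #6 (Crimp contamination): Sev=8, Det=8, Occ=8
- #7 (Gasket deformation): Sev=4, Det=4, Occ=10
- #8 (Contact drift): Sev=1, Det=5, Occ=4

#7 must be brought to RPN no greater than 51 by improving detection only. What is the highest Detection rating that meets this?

#7: S=4, O=10, D=4 → current RPN = 160.
Fixed product = 40. Need 40 × D ≤ 51, so D ≤ 51/40 = 1.27.
Maximum integer Detection rating = 1 (gives RPN 40; D=2 would give 80 > 51).

1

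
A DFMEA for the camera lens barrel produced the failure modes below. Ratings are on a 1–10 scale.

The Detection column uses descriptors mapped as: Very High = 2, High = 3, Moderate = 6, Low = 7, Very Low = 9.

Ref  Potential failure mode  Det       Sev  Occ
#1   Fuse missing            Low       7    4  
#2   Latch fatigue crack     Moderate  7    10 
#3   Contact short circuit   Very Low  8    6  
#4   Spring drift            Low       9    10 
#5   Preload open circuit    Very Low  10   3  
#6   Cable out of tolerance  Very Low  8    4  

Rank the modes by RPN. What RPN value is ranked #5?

RPN = Severity × Occurrence × Detection:
  #1: 7 × 4 × 7 = 196
  #2: 7 × 10 × 6 = 420
  #3: 8 × 6 × 9 = 432
  #4: 9 × 10 × 7 = 630
  #5: 10 × 3 × 9 = 270
  #6: 8 × 4 × 9 = 288
Sorted descending: 630, 432, 420, 288, 270, 196.
The fifth-highest RPN is 270 (#5).

270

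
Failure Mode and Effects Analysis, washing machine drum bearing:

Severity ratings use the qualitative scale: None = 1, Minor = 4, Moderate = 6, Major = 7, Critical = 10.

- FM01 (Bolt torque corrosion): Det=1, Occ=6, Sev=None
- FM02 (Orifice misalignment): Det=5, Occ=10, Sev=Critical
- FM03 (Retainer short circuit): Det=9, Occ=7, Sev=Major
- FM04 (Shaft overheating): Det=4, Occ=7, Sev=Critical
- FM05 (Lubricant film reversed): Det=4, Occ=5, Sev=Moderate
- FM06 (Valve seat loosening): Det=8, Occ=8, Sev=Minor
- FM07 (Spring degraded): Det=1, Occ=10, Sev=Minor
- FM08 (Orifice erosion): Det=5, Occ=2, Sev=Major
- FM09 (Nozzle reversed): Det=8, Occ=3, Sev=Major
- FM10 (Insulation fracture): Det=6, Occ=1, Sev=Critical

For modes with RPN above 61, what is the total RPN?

1835

RPN = Severity × Occurrence × Detection:
  FM01: 1 × 6 × 1 = 6
  FM02: 10 × 10 × 5 = 500
  FM03: 7 × 7 × 9 = 441
  FM04: 10 × 7 × 4 = 280
  FM05: 6 × 5 × 4 = 120
  FM06: 4 × 8 × 8 = 256
  FM07: 4 × 10 × 1 = 40
  FM08: 7 × 2 × 5 = 70
  FM09: 7 × 3 × 8 = 168
  FM10: 10 × 1 × 6 = 60
RPN > 61: FM02 (500), FM03 (441), FM04 (280), FM05 (120), FM06 (256), FM08 (70), FM09 (168).
Sum: 500 + 441 + 280 + 120 + 256 + 70 + 168 = 1835.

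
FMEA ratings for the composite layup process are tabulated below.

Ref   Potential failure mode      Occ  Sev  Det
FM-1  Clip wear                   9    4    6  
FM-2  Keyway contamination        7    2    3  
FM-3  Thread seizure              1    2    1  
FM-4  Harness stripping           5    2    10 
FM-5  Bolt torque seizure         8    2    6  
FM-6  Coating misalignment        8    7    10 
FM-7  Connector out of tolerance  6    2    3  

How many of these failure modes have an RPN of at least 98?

RPN = Severity × Occurrence × Detection:
  FM-1: 4 × 9 × 6 = 216
  FM-2: 2 × 7 × 3 = 42
  FM-3: 2 × 1 × 1 = 2
  FM-4: 2 × 5 × 10 = 100
  FM-5: 2 × 8 × 6 = 96
  FM-6: 7 × 8 × 10 = 560
  FM-7: 2 × 6 × 3 = 36
Modes with RPN ≥ 98: FM-1 (216), FM-4 (100), FM-6 (560) → 3.

3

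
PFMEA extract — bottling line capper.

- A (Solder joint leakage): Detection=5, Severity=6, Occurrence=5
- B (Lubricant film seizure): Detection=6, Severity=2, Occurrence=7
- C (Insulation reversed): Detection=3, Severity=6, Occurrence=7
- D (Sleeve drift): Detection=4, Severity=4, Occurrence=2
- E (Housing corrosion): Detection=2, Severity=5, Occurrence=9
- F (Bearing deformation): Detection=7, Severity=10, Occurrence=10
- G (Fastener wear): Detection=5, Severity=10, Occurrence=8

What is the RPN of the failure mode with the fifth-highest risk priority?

RPN = Severity × Occurrence × Detection:
  A: 6 × 5 × 5 = 150
  B: 2 × 7 × 6 = 84
  C: 6 × 7 × 3 = 126
  D: 4 × 2 × 4 = 32
  E: 5 × 9 × 2 = 90
  F: 10 × 10 × 7 = 700
  G: 10 × 8 × 5 = 400
Sorted descending: 700, 400, 150, 126, 90, 84, 32.
The fifth-highest RPN is 90 (E).

90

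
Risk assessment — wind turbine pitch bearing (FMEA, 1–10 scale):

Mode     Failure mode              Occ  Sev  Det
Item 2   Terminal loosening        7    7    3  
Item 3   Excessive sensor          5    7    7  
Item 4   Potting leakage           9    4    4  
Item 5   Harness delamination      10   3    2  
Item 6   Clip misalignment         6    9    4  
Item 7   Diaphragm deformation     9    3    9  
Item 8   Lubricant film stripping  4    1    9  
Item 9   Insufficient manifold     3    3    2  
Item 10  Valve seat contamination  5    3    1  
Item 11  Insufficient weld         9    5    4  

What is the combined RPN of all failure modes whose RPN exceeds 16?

1289

RPN = Severity × Occurrence × Detection:
  Item 2: 7 × 7 × 3 = 147
  Item 3: 7 × 5 × 7 = 245
  Item 4: 4 × 9 × 4 = 144
  Item 5: 3 × 10 × 2 = 60
  Item 6: 9 × 6 × 4 = 216
  Item 7: 3 × 9 × 9 = 243
  Item 8: 1 × 4 × 9 = 36
  Item 9: 3 × 3 × 2 = 18
  Item 10: 3 × 5 × 1 = 15
  Item 11: 5 × 9 × 4 = 180
RPN > 16: Item 2 (147), Item 3 (245), Item 4 (144), Item 5 (60), Item 6 (216), Item 7 (243), Item 8 (36), Item 9 (18), Item 11 (180).
Sum: 147 + 245 + 144 + 60 + 216 + 243 + 36 + 18 + 180 = 1289.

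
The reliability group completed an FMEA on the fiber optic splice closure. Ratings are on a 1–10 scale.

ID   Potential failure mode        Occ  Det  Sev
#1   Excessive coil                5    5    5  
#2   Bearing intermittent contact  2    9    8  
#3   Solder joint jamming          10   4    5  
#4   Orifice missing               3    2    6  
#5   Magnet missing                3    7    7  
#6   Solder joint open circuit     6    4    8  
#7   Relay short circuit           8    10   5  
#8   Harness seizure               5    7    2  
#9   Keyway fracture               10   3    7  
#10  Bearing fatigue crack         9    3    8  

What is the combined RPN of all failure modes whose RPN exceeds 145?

RPN = Severity × Occurrence × Detection:
  #1: 5 × 5 × 5 = 125
  #2: 8 × 2 × 9 = 144
  #3: 5 × 10 × 4 = 200
  #4: 6 × 3 × 2 = 36
  #5: 7 × 3 × 7 = 147
  #6: 8 × 6 × 4 = 192
  #7: 5 × 8 × 10 = 400
  #8: 2 × 5 × 7 = 70
  #9: 7 × 10 × 3 = 210
  #10: 8 × 9 × 3 = 216
RPN > 145: #3 (200), #5 (147), #6 (192), #7 (400), #9 (210), #10 (216).
Sum: 200 + 147 + 192 + 400 + 210 + 216 = 1365.

1365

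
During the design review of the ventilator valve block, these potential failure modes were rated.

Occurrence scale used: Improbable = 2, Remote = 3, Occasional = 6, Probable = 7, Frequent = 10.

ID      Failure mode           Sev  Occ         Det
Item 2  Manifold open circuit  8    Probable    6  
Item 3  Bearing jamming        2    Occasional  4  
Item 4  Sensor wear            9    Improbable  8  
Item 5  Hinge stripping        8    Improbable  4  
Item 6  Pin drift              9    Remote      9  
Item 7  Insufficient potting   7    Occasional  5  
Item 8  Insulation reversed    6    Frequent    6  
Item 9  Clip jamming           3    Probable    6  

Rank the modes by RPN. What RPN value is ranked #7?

RPN = Severity × Occurrence × Detection:
  Item 2: 8 × 7 × 6 = 336
  Item 3: 2 × 6 × 4 = 48
  Item 4: 9 × 2 × 8 = 144
  Item 5: 8 × 2 × 4 = 64
  Item 6: 9 × 3 × 9 = 243
  Item 7: 7 × 6 × 5 = 210
  Item 8: 6 × 10 × 6 = 360
  Item 9: 3 × 7 × 6 = 126
Sorted descending: 360, 336, 243, 210, 144, 126, 64, 48.
The seventh-highest RPN is 64 (Item 5).

64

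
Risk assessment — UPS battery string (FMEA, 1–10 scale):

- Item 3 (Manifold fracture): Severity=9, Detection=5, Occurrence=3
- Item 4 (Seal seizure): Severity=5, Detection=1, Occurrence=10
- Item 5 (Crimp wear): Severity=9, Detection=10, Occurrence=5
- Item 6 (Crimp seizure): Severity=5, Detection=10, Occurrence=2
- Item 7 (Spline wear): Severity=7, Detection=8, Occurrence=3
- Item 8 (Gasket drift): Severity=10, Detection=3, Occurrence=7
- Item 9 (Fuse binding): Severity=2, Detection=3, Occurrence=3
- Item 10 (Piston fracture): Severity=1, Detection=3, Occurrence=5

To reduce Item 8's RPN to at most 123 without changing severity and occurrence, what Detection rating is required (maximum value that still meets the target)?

Item 8: S=10, O=7, D=3 → current RPN = 210.
Fixed product = 70. Need 70 × D ≤ 123, so D ≤ 123/70 = 1.76.
Maximum integer Detection rating = 1 (gives RPN 70; D=2 would give 140 > 123).

1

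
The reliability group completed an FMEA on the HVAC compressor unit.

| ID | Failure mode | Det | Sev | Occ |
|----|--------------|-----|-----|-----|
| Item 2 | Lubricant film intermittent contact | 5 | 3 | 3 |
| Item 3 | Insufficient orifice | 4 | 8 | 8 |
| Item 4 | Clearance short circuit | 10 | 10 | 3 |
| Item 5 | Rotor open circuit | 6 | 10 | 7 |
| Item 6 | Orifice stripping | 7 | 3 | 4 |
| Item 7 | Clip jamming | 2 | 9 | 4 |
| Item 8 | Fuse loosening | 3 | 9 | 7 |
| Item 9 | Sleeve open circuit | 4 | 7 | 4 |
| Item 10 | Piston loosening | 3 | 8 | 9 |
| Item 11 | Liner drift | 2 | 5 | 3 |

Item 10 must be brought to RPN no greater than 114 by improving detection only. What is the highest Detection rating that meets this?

Item 10: S=8, O=9, D=3 → current RPN = 216.
Fixed product = 72. Need 72 × D ≤ 114, so D ≤ 114/72 = 1.58.
Maximum integer Detection rating = 1 (gives RPN 72; D=2 would give 144 > 114).

1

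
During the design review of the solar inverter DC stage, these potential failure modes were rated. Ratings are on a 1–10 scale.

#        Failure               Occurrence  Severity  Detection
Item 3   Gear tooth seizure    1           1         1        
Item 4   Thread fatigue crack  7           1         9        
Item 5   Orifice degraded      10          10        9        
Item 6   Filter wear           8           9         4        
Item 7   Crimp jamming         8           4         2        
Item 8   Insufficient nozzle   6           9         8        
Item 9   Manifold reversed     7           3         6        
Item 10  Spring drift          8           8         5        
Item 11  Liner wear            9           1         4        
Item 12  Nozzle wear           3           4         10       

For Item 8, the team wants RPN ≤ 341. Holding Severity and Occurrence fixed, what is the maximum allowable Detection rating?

6

Item 8: S=9, O=6, D=8 → current RPN = 432.
Fixed product = 54. Need 54 × D ≤ 341, so D ≤ 341/54 = 6.31.
Maximum integer Detection rating = 6 (gives RPN 324; D=7 would give 378 > 341).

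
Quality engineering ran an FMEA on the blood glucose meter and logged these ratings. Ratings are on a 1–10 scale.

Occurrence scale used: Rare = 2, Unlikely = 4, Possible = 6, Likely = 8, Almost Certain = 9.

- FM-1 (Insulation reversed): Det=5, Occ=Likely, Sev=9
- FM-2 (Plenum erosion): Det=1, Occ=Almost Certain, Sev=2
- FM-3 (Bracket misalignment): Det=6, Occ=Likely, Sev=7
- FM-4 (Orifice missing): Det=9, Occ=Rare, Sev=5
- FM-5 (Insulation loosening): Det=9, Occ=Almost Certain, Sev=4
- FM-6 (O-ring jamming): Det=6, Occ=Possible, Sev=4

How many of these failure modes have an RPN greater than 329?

RPN = Severity × Occurrence × Detection:
  FM-1: 9 × 8 × 5 = 360
  FM-2: 2 × 9 × 1 = 18
  FM-3: 7 × 8 × 6 = 336
  FM-4: 5 × 2 × 9 = 90
  FM-5: 4 × 9 × 9 = 324
  FM-6: 4 × 6 × 6 = 144
Modes with RPN > 329: FM-1 (360), FM-3 (336) → 2.

2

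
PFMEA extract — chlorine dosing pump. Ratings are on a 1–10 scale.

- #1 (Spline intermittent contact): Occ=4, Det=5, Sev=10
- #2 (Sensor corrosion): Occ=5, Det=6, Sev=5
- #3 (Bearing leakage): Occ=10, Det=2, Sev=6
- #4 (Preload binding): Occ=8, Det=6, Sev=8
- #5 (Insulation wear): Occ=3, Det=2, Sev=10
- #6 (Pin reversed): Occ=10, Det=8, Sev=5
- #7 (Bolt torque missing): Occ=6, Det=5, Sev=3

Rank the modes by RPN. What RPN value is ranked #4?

150

RPN = Severity × Occurrence × Detection:
  #1: 10 × 4 × 5 = 200
  #2: 5 × 5 × 6 = 150
  #3: 6 × 10 × 2 = 120
  #4: 8 × 8 × 6 = 384
  #5: 10 × 3 × 2 = 60
  #6: 5 × 10 × 8 = 400
  #7: 3 × 6 × 5 = 90
Sorted descending: 400, 384, 200, 150, 120, 90, 60.
The fourth-highest RPN is 150 (#2).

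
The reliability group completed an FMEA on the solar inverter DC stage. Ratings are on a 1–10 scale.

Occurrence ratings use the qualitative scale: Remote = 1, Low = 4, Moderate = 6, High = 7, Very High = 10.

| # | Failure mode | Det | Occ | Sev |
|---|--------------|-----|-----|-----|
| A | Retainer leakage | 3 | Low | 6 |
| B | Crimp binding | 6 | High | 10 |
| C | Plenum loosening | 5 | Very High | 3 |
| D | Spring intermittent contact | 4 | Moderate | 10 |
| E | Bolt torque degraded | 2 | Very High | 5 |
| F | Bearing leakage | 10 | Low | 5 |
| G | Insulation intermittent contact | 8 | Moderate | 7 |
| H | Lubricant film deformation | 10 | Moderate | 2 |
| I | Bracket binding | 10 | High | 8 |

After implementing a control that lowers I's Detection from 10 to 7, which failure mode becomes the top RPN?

B

RPN = Severity × Occurrence × Detection:
  A: 6 × 4 × 3 = 72
  B: 10 × 7 × 6 = 420
  C: 3 × 10 × 5 = 150
  D: 10 × 6 × 4 = 240
  E: 5 × 10 × 2 = 100
  F: 5 × 4 × 10 = 200
  G: 7 × 6 × 8 = 336
  H: 2 × 6 × 10 = 120
  I: 8 × 7 × 10 = 560
After action: I → 8 × 7 × 7 = 392.
Revised RPNs: B=420, I=392, G=336, D=240, F=200, C=150, H=120, E=100, A=72.
Highest is now B (420).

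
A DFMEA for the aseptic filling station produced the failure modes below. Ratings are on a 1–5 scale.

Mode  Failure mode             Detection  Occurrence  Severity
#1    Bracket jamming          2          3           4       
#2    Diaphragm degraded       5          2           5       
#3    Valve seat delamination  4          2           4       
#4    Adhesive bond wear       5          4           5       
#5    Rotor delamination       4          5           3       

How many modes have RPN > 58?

RPN = Severity × Occurrence × Detection:
  #1: 4 × 3 × 2 = 24
  #2: 5 × 2 × 5 = 50
  #3: 4 × 2 × 4 = 32
  #4: 5 × 4 × 5 = 100
  #5: 3 × 5 × 4 = 60
Modes with RPN > 58: #4 (100), #5 (60) → 2.

2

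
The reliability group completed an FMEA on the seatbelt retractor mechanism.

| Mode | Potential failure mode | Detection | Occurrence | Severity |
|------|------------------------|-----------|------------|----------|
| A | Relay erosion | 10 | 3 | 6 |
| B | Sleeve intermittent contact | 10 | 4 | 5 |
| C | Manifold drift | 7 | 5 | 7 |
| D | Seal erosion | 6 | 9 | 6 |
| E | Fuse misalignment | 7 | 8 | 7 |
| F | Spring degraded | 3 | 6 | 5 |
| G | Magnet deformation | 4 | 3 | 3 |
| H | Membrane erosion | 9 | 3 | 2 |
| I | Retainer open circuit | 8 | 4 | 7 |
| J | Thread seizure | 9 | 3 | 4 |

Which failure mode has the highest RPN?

RPN = Severity × Occurrence × Detection:
  A: 6 × 3 × 10 = 180
  B: 5 × 4 × 10 = 200
  C: 7 × 5 × 7 = 245
  D: 6 × 9 × 6 = 324
  E: 7 × 8 × 7 = 392
  F: 5 × 6 × 3 = 90
  G: 3 × 3 × 4 = 36
  H: 2 × 3 × 9 = 54
  I: 7 × 4 × 8 = 224
  J: 4 × 3 × 9 = 108
Highest RPN is 392 → E.

E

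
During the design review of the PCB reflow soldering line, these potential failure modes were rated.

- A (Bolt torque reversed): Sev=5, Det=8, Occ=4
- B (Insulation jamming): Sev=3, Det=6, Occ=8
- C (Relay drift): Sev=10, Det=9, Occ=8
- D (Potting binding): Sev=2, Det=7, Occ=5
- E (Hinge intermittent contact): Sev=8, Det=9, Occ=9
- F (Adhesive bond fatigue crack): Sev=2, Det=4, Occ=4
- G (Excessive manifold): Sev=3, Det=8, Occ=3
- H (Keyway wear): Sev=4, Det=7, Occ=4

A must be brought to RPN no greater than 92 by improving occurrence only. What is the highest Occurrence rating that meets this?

2

A: S=5, O=4, D=8 → current RPN = 160.
Fixed product = 40. Need 40 × O ≤ 92, so O ≤ 92/40 = 2.30.
Maximum integer Occurrence rating = 2 (gives RPN 80; O=3 would give 120 > 92).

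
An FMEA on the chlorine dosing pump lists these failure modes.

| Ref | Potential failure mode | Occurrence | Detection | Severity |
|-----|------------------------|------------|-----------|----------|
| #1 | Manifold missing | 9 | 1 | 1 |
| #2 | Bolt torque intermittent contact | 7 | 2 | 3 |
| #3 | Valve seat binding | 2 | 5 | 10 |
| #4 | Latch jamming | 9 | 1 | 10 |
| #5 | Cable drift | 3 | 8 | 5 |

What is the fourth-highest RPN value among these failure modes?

RPN = Severity × Occurrence × Detection:
  #1: 1 × 9 × 1 = 9
  #2: 3 × 7 × 2 = 42
  #3: 10 × 2 × 5 = 100
  #4: 10 × 9 × 1 = 90
  #5: 5 × 3 × 8 = 120
Sorted descending: 120, 100, 90, 42, 9.
The fourth-highest RPN is 42 (#2).

42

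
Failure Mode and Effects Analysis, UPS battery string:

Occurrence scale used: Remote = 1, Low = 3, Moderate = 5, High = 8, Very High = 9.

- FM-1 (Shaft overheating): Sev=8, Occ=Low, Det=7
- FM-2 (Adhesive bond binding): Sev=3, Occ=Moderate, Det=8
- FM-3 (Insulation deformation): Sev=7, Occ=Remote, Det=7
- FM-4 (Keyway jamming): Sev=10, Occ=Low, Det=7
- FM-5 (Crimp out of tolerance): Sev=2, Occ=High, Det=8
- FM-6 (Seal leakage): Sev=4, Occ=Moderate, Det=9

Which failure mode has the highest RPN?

FM-4

RPN = Severity × Occurrence × Detection:
  FM-1: 8 × 3 × 7 = 168
  FM-2: 3 × 5 × 8 = 120
  FM-3: 7 × 1 × 7 = 49
  FM-4: 10 × 3 × 7 = 210
  FM-5: 2 × 8 × 8 = 128
  FM-6: 4 × 5 × 9 = 180
Highest RPN is 210 → FM-4.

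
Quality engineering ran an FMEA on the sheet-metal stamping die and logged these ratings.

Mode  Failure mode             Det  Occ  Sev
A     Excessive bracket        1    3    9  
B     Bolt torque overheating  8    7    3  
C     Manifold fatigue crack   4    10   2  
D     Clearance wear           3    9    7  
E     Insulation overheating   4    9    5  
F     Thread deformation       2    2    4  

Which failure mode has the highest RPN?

D

RPN = Severity × Occurrence × Detection:
  A: 9 × 3 × 1 = 27
  B: 3 × 7 × 8 = 168
  C: 2 × 10 × 4 = 80
  D: 7 × 9 × 3 = 189
  E: 5 × 9 × 4 = 180
  F: 4 × 2 × 2 = 16
Highest RPN is 189 → D.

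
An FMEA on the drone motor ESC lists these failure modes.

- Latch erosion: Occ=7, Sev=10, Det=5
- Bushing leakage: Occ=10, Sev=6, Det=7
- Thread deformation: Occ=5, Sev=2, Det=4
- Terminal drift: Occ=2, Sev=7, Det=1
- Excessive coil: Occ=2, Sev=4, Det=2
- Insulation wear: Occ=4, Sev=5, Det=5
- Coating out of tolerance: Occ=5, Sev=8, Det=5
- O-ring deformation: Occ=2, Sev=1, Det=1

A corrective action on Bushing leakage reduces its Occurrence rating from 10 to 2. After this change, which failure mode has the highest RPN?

RPN = Severity × Occurrence × Detection:
  Latch erosion: 10 × 7 × 5 = 350
  Bushing leakage: 6 × 10 × 7 = 420
  Thread deformation: 2 × 5 × 4 = 40
  Terminal drift: 7 × 2 × 1 = 14
  Excessive coil: 4 × 2 × 2 = 16
  Insulation wear: 5 × 4 × 5 = 100
  Coating out of tolerance: 8 × 5 × 5 = 200
  O-ring deformation: 1 × 2 × 1 = 2
After action: Bushing leakage → 6 × 2 × 7 = 84.
Revised RPNs: Latch erosion=350, Coating out of tolerance=200, Insulation wear=100, Bushing leakage=84, Thread deformation=40, Excessive coil=16, Terminal drift=14, O-ring deformation=2.
Highest is now Latch erosion (350).

Latch erosion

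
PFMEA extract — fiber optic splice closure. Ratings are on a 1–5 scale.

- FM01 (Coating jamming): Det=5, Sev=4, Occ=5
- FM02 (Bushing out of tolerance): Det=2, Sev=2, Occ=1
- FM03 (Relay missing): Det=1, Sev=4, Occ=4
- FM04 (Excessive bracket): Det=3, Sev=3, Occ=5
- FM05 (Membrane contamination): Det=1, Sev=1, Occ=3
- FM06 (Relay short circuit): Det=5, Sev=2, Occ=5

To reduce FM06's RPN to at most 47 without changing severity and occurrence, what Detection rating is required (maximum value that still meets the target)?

4

FM06: S=2, O=5, D=5 → current RPN = 50.
Fixed product = 10. Need 10 × D ≤ 47, so D ≤ 47/10 = 4.70.
Maximum integer Detection rating = 4 (gives RPN 40; D=5 would give 50 > 47).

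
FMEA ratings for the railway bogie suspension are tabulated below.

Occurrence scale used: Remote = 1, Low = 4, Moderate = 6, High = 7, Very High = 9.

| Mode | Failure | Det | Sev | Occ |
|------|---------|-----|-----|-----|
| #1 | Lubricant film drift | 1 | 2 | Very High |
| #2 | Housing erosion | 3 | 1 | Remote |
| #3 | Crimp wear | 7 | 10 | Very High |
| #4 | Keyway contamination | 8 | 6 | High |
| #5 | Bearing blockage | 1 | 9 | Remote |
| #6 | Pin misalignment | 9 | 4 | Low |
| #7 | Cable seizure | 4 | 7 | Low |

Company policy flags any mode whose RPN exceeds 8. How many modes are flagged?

6

RPN = Severity × Occurrence × Detection:
  #1: 2 × 9 × 1 = 18
  #2: 1 × 1 × 3 = 3
  #3: 10 × 9 × 7 = 630
  #4: 6 × 7 × 8 = 336
  #5: 9 × 1 × 1 = 9
  #6: 4 × 4 × 9 = 144
  #7: 7 × 4 × 4 = 112
Modes with RPN > 8: #1 (18), #3 (630), #4 (336), #5 (9), #6 (144), #7 (112) → 6.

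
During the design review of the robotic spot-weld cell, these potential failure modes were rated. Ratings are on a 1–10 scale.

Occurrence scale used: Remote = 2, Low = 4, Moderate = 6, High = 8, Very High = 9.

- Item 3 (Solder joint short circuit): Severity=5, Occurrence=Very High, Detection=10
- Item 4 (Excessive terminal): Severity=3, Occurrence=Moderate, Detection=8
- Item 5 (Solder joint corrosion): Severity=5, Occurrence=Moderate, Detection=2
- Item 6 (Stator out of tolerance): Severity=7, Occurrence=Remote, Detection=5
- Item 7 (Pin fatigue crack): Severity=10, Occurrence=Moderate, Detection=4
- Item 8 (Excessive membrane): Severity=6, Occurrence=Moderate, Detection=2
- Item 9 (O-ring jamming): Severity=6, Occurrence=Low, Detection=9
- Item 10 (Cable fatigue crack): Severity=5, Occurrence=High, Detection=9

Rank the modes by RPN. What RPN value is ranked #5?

144

RPN = Severity × Occurrence × Detection:
  Item 3: 5 × 9 × 10 = 450
  Item 4: 3 × 6 × 8 = 144
  Item 5: 5 × 6 × 2 = 60
  Item 6: 7 × 2 × 5 = 70
  Item 7: 10 × 6 × 4 = 240
  Item 8: 6 × 6 × 2 = 72
  Item 9: 6 × 4 × 9 = 216
  Item 10: 5 × 8 × 9 = 360
Sorted descending: 450, 360, 240, 216, 144, 72, 70, 60.
The fifth-highest RPN is 144 (Item 4).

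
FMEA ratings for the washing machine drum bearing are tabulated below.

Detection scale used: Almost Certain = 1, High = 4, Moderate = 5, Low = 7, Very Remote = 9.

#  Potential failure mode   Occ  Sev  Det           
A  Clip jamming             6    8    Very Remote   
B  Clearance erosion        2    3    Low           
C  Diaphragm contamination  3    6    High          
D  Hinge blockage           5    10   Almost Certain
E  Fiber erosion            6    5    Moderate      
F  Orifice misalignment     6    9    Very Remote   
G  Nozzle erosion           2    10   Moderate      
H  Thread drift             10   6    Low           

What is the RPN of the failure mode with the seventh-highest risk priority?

50

RPN = Severity × Occurrence × Detection:
  A: 8 × 6 × 9 = 432
  B: 3 × 2 × 7 = 42
  C: 6 × 3 × 4 = 72
  D: 10 × 5 × 1 = 50
  E: 5 × 6 × 5 = 150
  F: 9 × 6 × 9 = 486
  G: 10 × 2 × 5 = 100
  H: 6 × 10 × 7 = 420
Sorted descending: 486, 432, 420, 150, 100, 72, 50, 42.
The seventh-highest RPN is 50 (D).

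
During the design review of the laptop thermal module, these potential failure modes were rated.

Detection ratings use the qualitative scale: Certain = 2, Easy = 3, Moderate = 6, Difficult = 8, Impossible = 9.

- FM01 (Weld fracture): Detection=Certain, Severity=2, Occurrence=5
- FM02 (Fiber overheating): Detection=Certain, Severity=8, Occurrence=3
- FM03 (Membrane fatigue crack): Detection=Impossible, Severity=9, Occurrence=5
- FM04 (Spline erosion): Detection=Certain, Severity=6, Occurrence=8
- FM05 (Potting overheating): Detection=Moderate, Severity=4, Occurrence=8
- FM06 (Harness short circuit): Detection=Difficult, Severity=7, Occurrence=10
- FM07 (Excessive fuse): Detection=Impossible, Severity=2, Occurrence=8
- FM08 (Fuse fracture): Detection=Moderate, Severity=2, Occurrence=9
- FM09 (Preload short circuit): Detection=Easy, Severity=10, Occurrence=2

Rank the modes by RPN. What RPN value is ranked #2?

RPN = Severity × Occurrence × Detection:
  FM01: 2 × 5 × 2 = 20
  FM02: 8 × 3 × 2 = 48
  FM03: 9 × 5 × 9 = 405
  FM04: 6 × 8 × 2 = 96
  FM05: 4 × 8 × 6 = 192
  FM06: 7 × 10 × 8 = 560
  FM07: 2 × 8 × 9 = 144
  FM08: 2 × 9 × 6 = 108
  FM09: 10 × 2 × 3 = 60
Sorted descending: 560, 405, 192, 144, 108, 96, 60, 48, 20.
The second-highest RPN is 405 (FM03).

405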